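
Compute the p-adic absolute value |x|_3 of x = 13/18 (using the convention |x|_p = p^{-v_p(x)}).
|13/18|_3 = 9

Step 1 — compute v_3(x) by factoring powers of 3 out of the numerator and denominator: v_3(13/18) = -2. Step 2 — apply |x|_p = p^{-v_p(x)} = 3^{2} = 9.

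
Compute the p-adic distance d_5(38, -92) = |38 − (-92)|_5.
d_5(38, -92) = 1/5

Step 1 — x − y = 38 − (-92) = 130. Step 2 — v_5(130) = 1 (factor: 130 = (5^1 · 26); the sign does not affect v_p). Step 3 — |x − y|_5 = 5^{-1} = 1/5.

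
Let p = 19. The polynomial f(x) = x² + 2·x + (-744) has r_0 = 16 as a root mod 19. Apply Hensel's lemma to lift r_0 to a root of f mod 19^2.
r_1 = 263 (mod 361)

Hensel: r_{i+1} = r_i − f(r_i)·(f′(r_i))^{-1} mod 19^{i+2}, f′(x) = 2x + 2. Iterate:
  r_0 = 16 (mod 19)
  r_1 = 263 (mod 361)
Final: r = 263 satisfies f(r) ≡ 0 mod 19^2.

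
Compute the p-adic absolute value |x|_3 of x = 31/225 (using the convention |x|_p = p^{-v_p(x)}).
|31/225|_3 = 9

Step 1 — compute v_3(x) by factoring powers of 3 out of the numerator and denominator: v_3(31/225) = -2. Step 2 — apply |x|_p = p^{-v_p(x)} = 3^{2} = 9.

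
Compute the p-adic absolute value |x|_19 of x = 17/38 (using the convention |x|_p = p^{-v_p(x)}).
|17/38|_19 = 19

Step 1 — compute v_19(x) by factoring powers of 19 out of the numerator and denominator: v_19(17/38) = -1. Step 2 — apply |x|_p = p^{-v_p(x)} = 19^{1} = 19.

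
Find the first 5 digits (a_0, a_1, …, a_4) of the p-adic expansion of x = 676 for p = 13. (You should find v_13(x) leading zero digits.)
(a_0, …, a_4) = (0, 0, 4, 0, 0)

v_13(676) = 2, so a_0 = ... = a_1 = 0. Factor out: x = 13^2 · u with u = 4 a unit in ℤ_13. Expand u iteratively via a_{v+i} = u_i mod 13, u_{i+1} = (u_i − a_{v+i})/13:
  u_0 = 4;  a_2 = 4;  u_1 = (u_0 − 4)/13 = 0
  u_1 = 0;  a_3 = 0;  u_2 = (u_1 − 0)/13 = 0
  u_2 = 0;  a_4 = 0;  u_3 = (u_2 − 0)/13 = 0
Digits: (0, 0, 4, 0, 0).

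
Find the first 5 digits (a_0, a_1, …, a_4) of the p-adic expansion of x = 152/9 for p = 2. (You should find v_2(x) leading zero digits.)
(a_0, …, a_4) = (0, 0, 0, 1, 1)

v_2(152/9) = 3, so a_0 = ... = a_2 = 0. Factor out: x = 2^3 · u with u = 19/9 a unit in ℤ_2. Expand u iteratively via a_{v+i} = u_i mod 2, u_{i+1} = (u_i − a_{v+i})/2:
  u_0 = 19/9;  a_3 = 1;  u_1 = (u_0 − 1)/2 = 5/9
  u_1 = 5/9;  a_4 = 1;  u_2 = (u_1 − 1)/2 = -2/9
Digits: (0, 0, 0, 1, 1).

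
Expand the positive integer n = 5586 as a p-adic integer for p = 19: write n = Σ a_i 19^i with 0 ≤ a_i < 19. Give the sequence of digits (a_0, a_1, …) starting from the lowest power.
(a_0, a_1, …) = (0, 9, 15)

Repeated division by 19 gives the digits low-to-high: 5586 = 9·19^1 + 15·19^2. Digit sequence: (0, 9, 15).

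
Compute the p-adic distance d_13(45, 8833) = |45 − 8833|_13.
d_13(45, 8833) = 1/2197

Step 1 — x − y = 45 − 8833 = -8788. Step 2 — v_13(-8788) = 3 (factor: -8788 = −(13^3 · 4); the sign does not affect v_p). Step 3 — |x − y|_13 = 13^{-3} = 1/2197.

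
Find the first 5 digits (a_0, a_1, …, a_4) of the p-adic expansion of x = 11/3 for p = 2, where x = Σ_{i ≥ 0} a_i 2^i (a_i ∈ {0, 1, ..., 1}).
(a_0, …, a_4) = (1, 0, 0, 1, 1)

v_2(11/3) = 0 (numerator and denominator both coprime to 2), so x ∈ ℤ_2^×. Compute digits iteratively via a_i = x_i mod 2, x_{i+1} = (x_i − a_i)/2, with x_0 = x:
  x_0 = 11/3;  a_0 = 1;  x_1 = (x_0 − 1)/2 = 4/3
  x_1 = 4/3;  a_1 = 0;  x_2 = (x_1 − 0)/2 = 2/3
  x_2 = 2/3;  a_2 = 0;  x_3 = (x_2 − 0)/2 = 1/3
  x_3 = 1/3;  a_3 = 1;  x_4 = (x_3 − 1)/2 = -1/3
  x_4 = -1/3;  a_4 = 1;  x_5 = (x_4 − 1)/2 = -2/3
Digits: (1, 0, 0, 1, 1).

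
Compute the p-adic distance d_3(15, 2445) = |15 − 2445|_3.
d_3(15, 2445) = 1/243

Step 1 — x − y = 15 − 2445 = -2430. Step 2 — v_3(-2430) = 5 (factor: -2430 = −(3^5 · 10); the sign does not affect v_p). Step 3 — |x − y|_3 = 3^{-5} = 1/243.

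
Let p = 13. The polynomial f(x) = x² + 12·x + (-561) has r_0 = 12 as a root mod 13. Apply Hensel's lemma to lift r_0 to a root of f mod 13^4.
r_3 = 18342 (mod 28561)

Hensel: r_{i+1} = r_i − f(r_i)·(f′(r_i))^{-1} mod 13^{i+2}, f′(x) = 2x + 12. Iterate:
  r_0 = 12 (mod 13)
  r_1 = 90 (mod 169)
  r_2 = 766 (mod 2197)
  r_3 = 18342 (mod 28561)
Final: r = 18342 satisfies f(r) ≡ 0 mod 13^4.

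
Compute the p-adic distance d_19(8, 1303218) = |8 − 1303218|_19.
d_19(8, 1303218) = 1/130321

Step 1 — x − y = 8 − 1303218 = -1303210. Step 2 — v_19(-1303210) = 4 (factor: -1303210 = −(19^4 · 10); the sign does not affect v_p). Step 3 — |x − y|_19 = 19^{-4} = 1/130321.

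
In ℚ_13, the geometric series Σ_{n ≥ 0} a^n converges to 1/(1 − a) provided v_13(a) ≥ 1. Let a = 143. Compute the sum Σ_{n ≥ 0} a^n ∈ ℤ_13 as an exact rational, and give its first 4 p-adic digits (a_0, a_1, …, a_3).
Σ a^n = 1/(1 − a) = -1/142;  first 4 digits = (1, 11, 4, 1)

v_13(a) = 1 ≥ 1, so the series converges in ℤ_13 to 1/(1 − a) = 1/(1 − 143) = -1/142. Expand this rational in ℤ_13: compute digits iteratively via d_i = x_i mod 13, x_{i+1} = (x_i − d_i)/13. The first 4 digits are (1, 11, 4, 1).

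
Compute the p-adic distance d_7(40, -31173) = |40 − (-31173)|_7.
d_7(40, -31173) = 1/2401

Step 1 — x − y = 40 − (-31173) = 31213. Step 2 — v_7(31213) = 4 (factor: 31213 = (7^4 · 13); the sign does not affect v_p). Step 3 — |x − y|_7 = 7^{-4} = 1/2401.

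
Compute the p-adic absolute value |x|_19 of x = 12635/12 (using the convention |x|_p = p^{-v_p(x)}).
|12635/12|_19 = 1/361

Step 1 — compute v_19(x) by factoring powers of 19 out of the numerator and denominator: v_19(12635/12) = 2. Step 2 — apply |x|_p = p^{-v_p(x)} = 19^{-2} = 1/361.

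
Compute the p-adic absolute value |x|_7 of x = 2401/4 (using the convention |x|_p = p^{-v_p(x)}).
|2401/4|_7 = 1/2401

Step 1 — compute v_7(x) by factoring powers of 7 out of the numerator and denominator: v_7(2401/4) = 4. Step 2 — apply |x|_p = p^{-v_p(x)} = 7^{-4} = 1/2401.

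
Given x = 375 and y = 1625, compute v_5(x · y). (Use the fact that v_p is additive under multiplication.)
v_5(609375) = 6

v_p(x) = 3 (factor: 375 = 5^3 · 3); v_p(y) = 3 (factor: 1625 = 5^3 · 13). Additivity: v_p(xy) = v_p(x) + v_p(y) = 3 + 3 = 6. (Direct check: xy = 609375 = 5^6 · (39).)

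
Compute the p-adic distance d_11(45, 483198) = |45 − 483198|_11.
d_11(45, 483198) = 1/161051

Step 1 — x − y = 45 − 483198 = -483153. Step 2 — v_11(-483153) = 5 (factor: -483153 = −(11^5 · 3); the sign does not affect v_p). Step 3 — |x − y|_11 = 11^{-5} = 1/161051.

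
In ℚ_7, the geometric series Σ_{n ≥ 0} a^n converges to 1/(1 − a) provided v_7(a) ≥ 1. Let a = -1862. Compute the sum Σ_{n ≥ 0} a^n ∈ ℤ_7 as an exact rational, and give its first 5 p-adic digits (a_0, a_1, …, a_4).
Σ a^n = 1/(1 − a) = 1/1863;  first 5 digits = (1, 0, 4, 1, 1)

v_7(a) = 2 ≥ 1, so the series converges in ℤ_7 to 1/(1 − a) = 1/(1 − (-1862)) = 1/1863. Expand this rational in ℤ_7: compute digits iteratively via d_i = x_i mod 7, x_{i+1} = (x_i − d_i)/7. The first 5 digits are (1, 0, 4, 1, 1).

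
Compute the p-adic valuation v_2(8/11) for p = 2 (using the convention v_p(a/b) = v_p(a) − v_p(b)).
v_2(8/11) = 3

Factor powers of 2 from the numerator and denominator of the reduced fraction: 8 = 2^3 · 1 and 11 = 2^0 · 11. Apply v_p(a/b) = v_p(a) − v_p(b): v_2(8/11) = 3 − 0 = 3.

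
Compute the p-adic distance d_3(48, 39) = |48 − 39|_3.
d_3(48, 39) = 1/9

Step 1 — x − y = 48 − 39 = 9. Step 2 — v_3(9) = 2 (factor: 9 = (3^2 · 1); the sign does not affect v_p). Step 3 — |x − y|_3 = 3^{-2} = 1/9.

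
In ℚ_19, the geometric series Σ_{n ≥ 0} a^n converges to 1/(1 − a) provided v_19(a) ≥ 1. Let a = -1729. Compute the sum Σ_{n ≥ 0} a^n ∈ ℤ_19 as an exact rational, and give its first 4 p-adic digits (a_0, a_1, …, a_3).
Σ a^n = 1/(1 − a) = 1/1730;  first 4 digits = (1, 4, 11, 5)

v_19(a) = 1 ≥ 1, so the series converges in ℤ_19 to 1/(1 − a) = 1/(1 − (-1729)) = 1/1730. Expand this rational in ℤ_19: compute digits iteratively via d_i = x_i mod 19, x_{i+1} = (x_i − d_i)/19. The first 4 digits are (1, 4, 11, 5).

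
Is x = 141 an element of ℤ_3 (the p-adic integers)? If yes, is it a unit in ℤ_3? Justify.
x ∈ ℤ_3 but not a unit; v_3(x) = 1 > 0

ℤ_3 = {x ∈ ℚ_3 : v_3(x) ≥ 0} and ℤ_3^× = {x ∈ ℤ_3 : v_3(x) = 0}. Here v_3(141) = v_3(num) − v_3(den) = 1; compare against these criteria.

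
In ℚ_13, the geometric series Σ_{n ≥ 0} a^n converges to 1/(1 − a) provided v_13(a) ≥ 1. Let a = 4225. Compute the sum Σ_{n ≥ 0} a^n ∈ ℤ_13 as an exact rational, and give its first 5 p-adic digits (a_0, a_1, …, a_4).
Σ a^n = 1/(1 − a) = -1/4224;  first 5 digits = (1, 0, 12, 1, 1)

v_13(a) = 2 ≥ 1, so the series converges in ℤ_13 to 1/(1 − a) = 1/(1 − 4225) = -1/4224. Expand this rational in ℤ_13: compute digits iteratively via d_i = x_i mod 13, x_{i+1} = (x_i − d_i)/13. The first 5 digits are (1, 0, 12, 1, 1).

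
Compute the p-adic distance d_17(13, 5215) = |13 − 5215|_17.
d_17(13, 5215) = 1/289

Step 1 — x − y = 13 − 5215 = -5202. Step 2 — v_17(-5202) = 2 (factor: -5202 = −(17^2 · 18); the sign does not affect v_p). Step 3 — |x − y|_17 = 17^{-2} = 1/289.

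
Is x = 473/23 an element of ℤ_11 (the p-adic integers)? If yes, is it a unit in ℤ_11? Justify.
x ∈ ℤ_11 but not a unit; v_11(x) = 1 > 0

ℤ_11 = {x ∈ ℚ_11 : v_11(x) ≥ 0} and ℤ_11^× = {x ∈ ℤ_11 : v_11(x) = 0}. Here v_11(473/23) = v_11(num) − v_11(den) = 1; compare against these criteria.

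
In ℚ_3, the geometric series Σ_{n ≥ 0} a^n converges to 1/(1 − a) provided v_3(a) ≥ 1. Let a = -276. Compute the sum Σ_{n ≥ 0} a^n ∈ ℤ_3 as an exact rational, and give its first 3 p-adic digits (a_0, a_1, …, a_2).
Σ a^n = 1/(1 − a) = 1/277;  first 3 digits = (1, 1, 0)

v_3(a) = 1 ≥ 1, so the series converges in ℤ_3 to 1/(1 − a) = 1/(1 − (-276)) = 1/277. Expand this rational in ℤ_3: compute digits iteratively via d_i = x_i mod 3, x_{i+1} = (x_i − d_i)/3. The first 3 digits are (1, 1, 0).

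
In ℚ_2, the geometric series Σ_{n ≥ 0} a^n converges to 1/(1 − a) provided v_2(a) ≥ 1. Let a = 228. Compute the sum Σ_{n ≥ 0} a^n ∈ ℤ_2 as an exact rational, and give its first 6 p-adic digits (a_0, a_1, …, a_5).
Σ a^n = 1/(1 − a) = -1/227;  first 6 digits = (1, 0, 1, 0, 1, 1)

v_2(a) = 2 ≥ 1, so the series converges in ℤ_2 to 1/(1 − a) = 1/(1 − 228) = -1/227. Expand this rational in ℤ_2: compute digits iteratively via d_i = x_i mod 2, x_{i+1} = (x_i − d_i)/2. The first 6 digits are (1, 0, 1, 0, 1, 1).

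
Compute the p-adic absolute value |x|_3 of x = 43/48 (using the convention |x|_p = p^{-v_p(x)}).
|43/48|_3 = 3

Step 1 — compute v_3(x) by factoring powers of 3 out of the numerator and denominator: v_3(43/48) = -1. Step 2 — apply |x|_p = p^{-v_p(x)} = 3^{1} = 3.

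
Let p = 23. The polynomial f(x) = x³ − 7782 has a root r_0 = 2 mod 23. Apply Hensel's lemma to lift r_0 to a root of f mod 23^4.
r_3 = 202287 (mod 279841)

Hensel: r_{i+1} = r_i − f(r_i)/f′(r_i) mod 23^{i+2}, where f′(x) = 3x². Iterate:
  r_0 = 2 (mod 23)
  r_1 = 209 (mod 529)
  r_2 = 7615 (mod 12167)
  r_3 = 202287 (mod 279841)
Final: r = 202287 with f(r) ≡ 0 mod 23^4.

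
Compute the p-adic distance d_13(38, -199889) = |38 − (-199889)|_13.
d_13(38, -199889) = 1/28561

Step 1 — x − y = 38 − (-199889) = 199927. Step 2 — v_13(199927) = 4 (factor: 199927 = (13^4 · 7); the sign does not affect v_p). Step 3 — |x − y|_13 = 13^{-4} = 1/28561.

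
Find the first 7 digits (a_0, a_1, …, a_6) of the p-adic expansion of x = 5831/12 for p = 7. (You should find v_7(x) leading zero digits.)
(a_0, …, a_6) = (0, 0, 0, 2, 4, 0, 4)

v_7(5831/12) = 3, so a_0 = ... = a_2 = 0. Factor out: x = 7^3 · u with u = 17/12 a unit in ℤ_7. Expand u iteratively via a_{v+i} = u_i mod 7, u_{i+1} = (u_i − a_{v+i})/7:
  u_0 = 17/12;  a_3 = 2;  u_1 = (u_0 − 2)/7 = -1/12
  u_1 = -1/12;  a_4 = 4;  u_2 = (u_1 − 4)/7 = -7/12
  u_2 = -7/12;  a_5 = 0;  u_3 = (u_2 − 0)/7 = -1/12
  u_3 = -1/12;  a_6 = 4;  u_4 = (u_3 − 4)/7 = -7/12
Digits: (0, 0, 0, 2, 4, 0, 4).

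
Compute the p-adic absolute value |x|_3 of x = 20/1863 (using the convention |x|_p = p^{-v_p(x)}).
|20/1863|_3 = 81

Step 1 — compute v_3(x) by factoring powers of 3 out of the numerator and denominator: v_3(20/1863) = -4. Step 2 — apply |x|_p = p^{-v_p(x)} = 3^{4} = 81.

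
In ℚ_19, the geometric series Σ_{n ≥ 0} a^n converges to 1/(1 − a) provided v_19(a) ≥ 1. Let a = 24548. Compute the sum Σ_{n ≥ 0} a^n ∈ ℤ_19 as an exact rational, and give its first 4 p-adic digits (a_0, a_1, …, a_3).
Σ a^n = 1/(1 − a) = -1/24547;  first 4 digits = (1, 0, 11, 3)

v_19(a) = 2 ≥ 1, so the series converges in ℤ_19 to 1/(1 − a) = 1/(1 − 24548) = -1/24547. Expand this rational in ℤ_19: compute digits iteratively via d_i = x_i mod 19, x_{i+1} = (x_i − d_i)/19. The first 4 digits are (1, 0, 11, 3).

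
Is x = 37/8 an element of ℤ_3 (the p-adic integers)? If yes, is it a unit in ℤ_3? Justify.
x ∈ ℤ_3^× (unit); v_3(x) = 0

ℤ_3 = {x ∈ ℚ_3 : v_3(x) ≥ 0} and ℤ_3^× = {x ∈ ℤ_3 : v_3(x) = 0}. Here v_3(37/8) = v_3(num) − v_3(den) = 0; compare against these criteria.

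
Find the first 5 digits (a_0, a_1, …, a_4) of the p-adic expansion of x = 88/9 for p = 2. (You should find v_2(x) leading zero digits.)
(a_0, …, a_4) = (0, 0, 0, 1, 1)

v_2(88/9) = 3, so a_0 = ... = a_2 = 0. Factor out: x = 2^3 · u with u = 11/9 a unit in ℤ_2. Expand u iteratively via a_{v+i} = u_i mod 2, u_{i+1} = (u_i − a_{v+i})/2:
  u_0 = 11/9;  a_3 = 1;  u_1 = (u_0 − 1)/2 = 1/9
  u_1 = 1/9;  a_4 = 1;  u_2 = (u_1 − 1)/2 = -4/9
Digits: (0, 0, 0, 1, 1).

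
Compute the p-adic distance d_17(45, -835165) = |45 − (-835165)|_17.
d_17(45, -835165) = 1/83521

Step 1 — x − y = 45 − (-835165) = 835210. Step 2 — v_17(835210) = 4 (factor: 835210 = (17^4 · 10); the sign does not affect v_p). Step 3 — |x − y|_17 = 17^{-4} = 1/83521.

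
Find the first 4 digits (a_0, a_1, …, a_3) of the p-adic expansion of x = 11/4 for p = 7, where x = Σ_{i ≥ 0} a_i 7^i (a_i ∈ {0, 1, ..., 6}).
(a_0, …, a_3) = (1, 2, 5, 1)

v_7(11/4) = 0 (numerator and denominator both coprime to 7), so x ∈ ℤ_7^×. Compute digits iteratively via a_i = x_i mod 7, x_{i+1} = (x_i − a_i)/7, with x_0 = x:
  x_0 = 11/4;  a_0 = 1;  x_1 = (x_0 − 1)/7 = 1/4
  x_1 = 1/4;  a_1 = 2;  x_2 = (x_1 − 2)/7 = -1/4
  x_2 = -1/4;  a_2 = 5;  x_3 = (x_2 − 5)/7 = -3/4
  x_3 = -3/4;  a_3 = 1;  x_4 = (x_3 − 1)/7 = -1/4
Digits: (1, 2, 5, 1).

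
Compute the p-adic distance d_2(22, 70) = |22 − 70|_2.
d_2(22, 70) = 1/16

Step 1 — x − y = 22 − 70 = -48. Step 2 — v_2(-48) = 4 (factor: -48 = −(2^4 · 3); the sign does not affect v_p). Step 3 — |x − y|_2 = 2^{-4} = 1/16.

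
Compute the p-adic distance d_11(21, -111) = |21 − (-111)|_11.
d_11(21, -111) = 1/11

Step 1 — x − y = 21 − (-111) = 132. Step 2 — v_11(132) = 1 (factor: 132 = (11^1 · 12); the sign does not affect v_p). Step 3 — |x − y|_11 = 11^{-1} = 1/11.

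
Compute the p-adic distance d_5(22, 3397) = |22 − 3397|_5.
d_5(22, 3397) = 1/125

Step 1 — x − y = 22 − 3397 = -3375. Step 2 — v_5(-3375) = 3 (factor: -3375 = −(5^3 · 27); the sign does not affect v_p). Step 3 — |x − y|_5 = 5^{-3} = 1/125.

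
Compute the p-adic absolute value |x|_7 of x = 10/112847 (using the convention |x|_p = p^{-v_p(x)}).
|10/112847|_7 = 2401

Step 1 — compute v_7(x) by factoring powers of 7 out of the numerator and denominator: v_7(10/112847) = -4. Step 2 — apply |x|_p = p^{-v_p(x)} = 7^{4} = 2401.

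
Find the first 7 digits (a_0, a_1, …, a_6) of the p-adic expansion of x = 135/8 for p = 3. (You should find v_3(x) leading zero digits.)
(a_0, …, a_6) = (0, 0, 0, 1, 1, 0, 1)

v_3(135/8) = 3, so a_0 = ... = a_2 = 0. Factor out: x = 3^3 · u with u = 5/8 a unit in ℤ_3. Expand u iteratively via a_{v+i} = u_i mod 3, u_{i+1} = (u_i − a_{v+i})/3:
  u_0 = 5/8;  a_3 = 1;  u_1 = (u_0 − 1)/3 = -1/8
  u_1 = -1/8;  a_4 = 1;  u_2 = (u_1 − 1)/3 = -3/8
  u_2 = -3/8;  a_5 = 0;  u_3 = (u_2 − 0)/3 = -1/8
  u_3 = -1/8;  a_6 = 1;  u_4 = (u_3 − 1)/3 = -3/8
Digits: (0, 0, 0, 1, 1, 0, 1).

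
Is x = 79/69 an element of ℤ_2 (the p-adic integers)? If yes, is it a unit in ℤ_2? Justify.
x ∈ ℤ_2^× (unit); v_2(x) = 0

ℤ_2 = {x ∈ ℚ_2 : v_2(x) ≥ 0} and ℤ_2^× = {x ∈ ℤ_2 : v_2(x) = 0}. Here v_2(79/69) = v_2(num) − v_2(den) = 0; compare against these criteria.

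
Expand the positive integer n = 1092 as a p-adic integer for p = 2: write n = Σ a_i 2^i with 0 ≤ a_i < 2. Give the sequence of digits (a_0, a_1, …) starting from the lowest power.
(a_0, a_1, …) = (0, 0, 1, 0, 0, 0, 1, 0, 0, 0, 1)

Repeated division by 2 gives the digits low-to-high: 1092 = 1·2^2 + 1·2^6 + 1·2^10. Digit sequence: (0, 0, 1, 0, 0, 0, 1, 0, 0, 0, 1).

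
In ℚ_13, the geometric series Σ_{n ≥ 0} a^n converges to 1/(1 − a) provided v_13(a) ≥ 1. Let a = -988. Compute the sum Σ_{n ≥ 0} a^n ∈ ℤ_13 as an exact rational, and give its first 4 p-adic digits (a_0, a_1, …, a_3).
Σ a^n = 1/(1 − a) = 1/989;  first 4 digits = (1, 2, 11, 9)

v_13(a) = 1 ≥ 1, so the series converges in ℤ_13 to 1/(1 − a) = 1/(1 − (-988)) = 1/989. Expand this rational in ℤ_13: compute digits iteratively via d_i = x_i mod 13, x_{i+1} = (x_i − d_i)/13. The first 4 digits are (1, 2, 11, 9).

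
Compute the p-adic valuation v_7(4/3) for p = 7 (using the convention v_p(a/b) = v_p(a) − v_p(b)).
v_7(4/3) = 0

Factor powers of 7 from the numerator and denominator of the reduced fraction: 4 = 7^0 · 4 and 3 = 7^0 · 3. Apply v_p(a/b) = v_p(a) − v_p(b): v_7(4/3) = 0 − 0 = 0.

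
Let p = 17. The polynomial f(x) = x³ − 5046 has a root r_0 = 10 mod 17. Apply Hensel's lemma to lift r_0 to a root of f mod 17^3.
r_2 = 2611 (mod 4913)

Hensel: r_{i+1} = r_i − f(r_i)/f′(r_i) mod 17^{i+2}, where f′(x) = 3x². Iterate:
  r_0 = 10 (mod 17)
  r_1 = 10 (mod 289)
  r_2 = 2611 (mod 4913)
Final: r = 2611 with f(r) ≡ 0 mod 17^3.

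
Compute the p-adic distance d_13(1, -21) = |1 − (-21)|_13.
d_13(1, -21) = 1

Step 1 — x − y = 1 − (-21) = 22. Step 2 — v_13(22) = 0 (factor: 22 = (13^0 · 22); the sign does not affect v_p). Step 3 — |x − y|_13 = 13^{0} = 1.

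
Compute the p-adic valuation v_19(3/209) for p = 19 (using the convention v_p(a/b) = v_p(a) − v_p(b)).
v_19(3/209) = -1

Factor powers of 19 from the numerator and denominator of the reduced fraction: 3 = 19^0 · 3 and 209 = 19^1 · 11. Apply v_p(a/b) = v_p(a) − v_p(b): v_19(3/209) = 0 − 1 = -1.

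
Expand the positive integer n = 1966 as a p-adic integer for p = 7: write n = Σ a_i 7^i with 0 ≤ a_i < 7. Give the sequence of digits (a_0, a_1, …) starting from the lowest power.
(a_0, a_1, …) = (6, 0, 5, 5)

Repeated division by 7 gives the digits low-to-high: 1966 = 6 + 5·7^2 + 5·7^3. Digit sequence: (6, 0, 5, 5).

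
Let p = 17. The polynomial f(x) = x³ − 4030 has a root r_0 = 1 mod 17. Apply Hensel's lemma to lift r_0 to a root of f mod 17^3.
r_2 = 766 (mod 4913)

Hensel: r_{i+1} = r_i − f(r_i)/f′(r_i) mod 17^{i+2}, where f′(x) = 3x². Iterate:
  r_0 = 1 (mod 17)
  r_1 = 188 (mod 289)
  r_2 = 766 (mod 4913)
Final: r = 766 with f(r) ≡ 0 mod 17^3.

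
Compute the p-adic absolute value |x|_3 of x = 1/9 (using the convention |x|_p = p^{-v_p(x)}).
|1/9|_3 = 9

Step 1 — compute v_3(x) by factoring powers of 3 out of the numerator and denominator: v_3(1/9) = -2. Step 2 — apply |x|_p = p^{-v_p(x)} = 3^{2} = 9.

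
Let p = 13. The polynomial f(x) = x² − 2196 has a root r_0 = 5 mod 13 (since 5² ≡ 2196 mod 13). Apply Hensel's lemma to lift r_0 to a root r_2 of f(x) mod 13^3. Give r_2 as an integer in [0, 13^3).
r_2 = 239 (mod 2197)

Hensel's recurrence: r_{i+1} = r_i − f(r_i)·(f′(r_i))^{-1} mod 13^{i+2}, with f′(x) = 2x. Iterate:
  r_0 = 5 (mod 13)
  r_1 = 70 (mod 169)
  r_2 = 239 (mod 2197)
Final: r_2 = 239, and one checks f(r_2) ≡ 0 mod 13^3.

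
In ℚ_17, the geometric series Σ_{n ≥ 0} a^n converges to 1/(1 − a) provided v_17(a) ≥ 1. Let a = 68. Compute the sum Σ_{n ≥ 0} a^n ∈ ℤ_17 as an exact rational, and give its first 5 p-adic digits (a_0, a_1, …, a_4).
Σ a^n = 1/(1 − a) = -1/67;  first 5 digits = (1, 4, 16, 13, 4)

v_17(a) = 1 ≥ 1, so the series converges in ℤ_17 to 1/(1 − a) = 1/(1 − 68) = -1/67. Expand this rational in ℤ_17: compute digits iteratively via d_i = x_i mod 17, x_{i+1} = (x_i − d_i)/17. The first 5 digits are (1, 4, 16, 13, 4).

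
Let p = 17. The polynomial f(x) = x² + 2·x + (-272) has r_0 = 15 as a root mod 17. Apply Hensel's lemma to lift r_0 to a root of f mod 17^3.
r_2 = 4197 (mod 4913)

Hensel: r_{i+1} = r_i − f(r_i)·(f′(r_i))^{-1} mod 17^{i+2}, f′(x) = 2x + 2. Iterate:
  r_0 = 15 (mod 17)
  r_1 = 151 (mod 289)
  r_2 = 4197 (mod 4913)
Final: r = 4197 satisfies f(r) ≡ 0 mod 17^3.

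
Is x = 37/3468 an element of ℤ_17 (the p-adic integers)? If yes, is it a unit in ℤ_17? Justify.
x ∉ ℤ_17 (v_17(x) = -2 < 0)

ℤ_17 = {x ∈ ℚ_17 : v_17(x) ≥ 0} and ℤ_17^× = {x ∈ ℤ_17 : v_17(x) = 0}. Here v_17(37/3468) = v_17(num) − v_17(den) = -2; compare against these criteria.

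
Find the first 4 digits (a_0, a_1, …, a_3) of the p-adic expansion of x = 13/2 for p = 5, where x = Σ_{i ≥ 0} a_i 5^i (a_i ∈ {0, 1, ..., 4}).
(a_0, …, a_3) = (4, 3, 2, 2)

v_5(13/2) = 0 (numerator and denominator both coprime to 5), so x ∈ ℤ_5^×. Compute digits iteratively via a_i = x_i mod 5, x_{i+1} = (x_i − a_i)/5, with x_0 = x:
  x_0 = 13/2;  a_0 = 4;  x_1 = (x_0 − 4)/5 = 1/2
  x_1 = 1/2;  a_1 = 3;  x_2 = (x_1 − 3)/5 = -1/2
  x_2 = -1/2;  a_2 = 2;  x_3 = (x_2 − 2)/5 = -1/2
  x_3 = -1/2;  a_3 = 2;  x_4 = (x_3 − 2)/5 = -1/2
Digits: (4, 3, 2, 2).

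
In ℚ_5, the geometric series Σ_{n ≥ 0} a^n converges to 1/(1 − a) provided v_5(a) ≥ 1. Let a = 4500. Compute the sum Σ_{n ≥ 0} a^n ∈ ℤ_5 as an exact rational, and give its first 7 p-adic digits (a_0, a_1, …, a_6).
Σ a^n = 1/(1 − a) = -1/4499;  first 7 digits = (1, 0, 0, 1, 2, 1, 1)

v_5(a) = 3 ≥ 1, so the series converges in ℤ_5 to 1/(1 − a) = 1/(1 − 4500) = -1/4499. Expand this rational in ℤ_5: compute digits iteratively via d_i = x_i mod 5, x_{i+1} = (x_i − d_i)/5. The first 7 digits are (1, 0, 0, 1, 2, 1, 1).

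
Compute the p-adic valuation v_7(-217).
v_7(-217) = 1

v_7(n) is the largest exponent k such that 7^k divides n. Factor out: -217 = -7^1 · 31. (Sign doesn't affect v_p.) So v_7(-217) = 1.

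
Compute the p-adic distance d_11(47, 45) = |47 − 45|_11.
d_11(47, 45) = 1

Step 1 — x − y = 47 − 45 = 2. Step 2 — v_11(2) = 0 (factor: 2 = (11^0 · 2); the sign does not affect v_p). Step 3 — |x − y|_11 = 11^{0} = 1.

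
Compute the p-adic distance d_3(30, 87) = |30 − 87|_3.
d_3(30, 87) = 1/3

Step 1 — x − y = 30 − 87 = -57. Step 2 — v_3(-57) = 1 (factor: -57 = −(3^1 · 19); the sign does not affect v_p). Step 3 — |x − y|_3 = 3^{-1} = 1/3.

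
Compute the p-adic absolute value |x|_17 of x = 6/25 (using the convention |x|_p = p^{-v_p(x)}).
|6/25|_17 = 1

Step 1 — compute v_17(x) by factoring powers of 17 out of the numerator and denominator: v_17(6/25) = 0. Step 2 — apply |x|_p = p^{-v_p(x)} = 17^{0} = 1.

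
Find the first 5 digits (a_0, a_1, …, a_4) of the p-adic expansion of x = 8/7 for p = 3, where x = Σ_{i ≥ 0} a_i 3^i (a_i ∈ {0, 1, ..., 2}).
(a_0, …, a_4) = (2, 1, 0, 2, 1)

v_3(8/7) = 0 (numerator and denominator both coprime to 3), so x ∈ ℤ_3^×. Compute digits iteratively via a_i = x_i mod 3, x_{i+1} = (x_i − a_i)/3, with x_0 = x:
  x_0 = 8/7;  a_0 = 2;  x_1 = (x_0 − 2)/3 = -2/7
  x_1 = -2/7;  a_1 = 1;  x_2 = (x_1 − 1)/3 = -3/7
  x_2 = -3/7;  a_2 = 0;  x_3 = (x_2 − 0)/3 = -1/7
  x_3 = -1/7;  a_3 = 2;  x_4 = (x_3 − 2)/3 = -5/7
  x_4 = -5/7;  a_4 = 1;  x_5 = (x_4 − 1)/3 = -4/7
Digits: (2, 1, 0, 2, 1).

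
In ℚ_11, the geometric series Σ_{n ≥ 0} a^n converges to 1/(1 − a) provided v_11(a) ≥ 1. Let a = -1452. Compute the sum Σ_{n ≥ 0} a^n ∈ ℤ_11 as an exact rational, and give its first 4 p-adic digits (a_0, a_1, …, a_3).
Σ a^n = 1/(1 − a) = 1/1453;  first 4 digits = (1, 0, 10, 9)

v_11(a) = 2 ≥ 1, so the series converges in ℤ_11 to 1/(1 − a) = 1/(1 − (-1452)) = 1/1453. Expand this rational in ℤ_11: compute digits iteratively via d_i = x_i mod 11, x_{i+1} = (x_i − d_i)/11. The first 4 digits are (1, 0, 10, 9).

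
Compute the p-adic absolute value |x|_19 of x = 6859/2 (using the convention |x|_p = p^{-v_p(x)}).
|6859/2|_19 = 1/6859

Step 1 — compute v_19(x) by factoring powers of 19 out of the numerator and denominator: v_19(6859/2) = 3. Step 2 — apply |x|_p = p^{-v_p(x)} = 19^{-3} = 1/6859.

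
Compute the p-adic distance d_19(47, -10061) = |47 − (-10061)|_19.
d_19(47, -10061) = 1/361

Step 1 — x − y = 47 − (-10061) = 10108. Step 2 — v_19(10108) = 2 (factor: 10108 = (19^2 · 28); the sign does not affect v_p). Step 3 — |x − y|_19 = 19^{-2} = 1/361.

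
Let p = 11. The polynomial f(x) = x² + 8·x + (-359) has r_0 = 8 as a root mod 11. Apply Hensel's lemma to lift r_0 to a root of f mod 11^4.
r_3 = 1999 (mod 14641)

Hensel: r_{i+1} = r_i − f(r_i)·(f′(r_i))^{-1} mod 11^{i+2}, f′(x) = 2x + 8. Iterate:
  r_0 = 8 (mod 11)
  r_1 = 63 (mod 121)
  r_2 = 668 (mod 1331)
  r_3 = 1999 (mod 14641)
Final: r = 1999 satisfies f(r) ≡ 0 mod 11^4.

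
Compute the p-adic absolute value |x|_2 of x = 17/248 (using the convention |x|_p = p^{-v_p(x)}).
|17/248|_2 = 8

Step 1 — compute v_2(x) by factoring powers of 2 out of the numerator and denominator: v_2(17/248) = -3. Step 2 — apply |x|_p = p^{-v_p(x)} = 2^{3} = 8.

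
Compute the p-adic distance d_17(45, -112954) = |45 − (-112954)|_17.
d_17(45, -112954) = 1/4913

Step 1 — x − y = 45 − (-112954) = 112999. Step 2 — v_17(112999) = 3 (factor: 112999 = (17^3 · 23); the sign does not affect v_p). Step 3 — |x − y|_17 = 17^{-3} = 1/4913.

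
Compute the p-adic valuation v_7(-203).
v_7(-203) = 1

v_7(n) is the largest exponent k such that 7^k divides n. Factor out: -203 = -7^1 · 29. (Sign doesn't affect v_p.) So v_7(-203) = 1.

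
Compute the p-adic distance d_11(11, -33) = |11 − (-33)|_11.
d_11(11, -33) = 1/11

Step 1 — x − y = 11 − (-33) = 44. Step 2 — v_11(44) = 1 (factor: 44 = (11^1 · 4); the sign does not affect v_p). Step 3 — |x − y|_11 = 11^{-1} = 1/11.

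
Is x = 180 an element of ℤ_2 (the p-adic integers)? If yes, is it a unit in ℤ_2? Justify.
x ∈ ℤ_2 but not a unit; v_2(x) = 2 > 0

ℤ_2 = {x ∈ ℚ_2 : v_2(x) ≥ 0} and ℤ_2^× = {x ∈ ℤ_2 : v_2(x) = 0}. Here v_2(180) = v_2(num) − v_2(den) = 2; compare against these criteria.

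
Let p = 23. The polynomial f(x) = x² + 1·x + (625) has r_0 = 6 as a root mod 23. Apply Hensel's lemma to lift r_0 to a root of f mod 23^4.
r_3 = 225797 (mod 279841)

Hensel: r_{i+1} = r_i − f(r_i)·(f′(r_i))^{-1} mod 23^{i+2}, f′(x) = 2x + 1. Iterate:
  r_0 = 6 (mod 23)
  r_1 = 443 (mod 529)
  r_2 = 6791 (mod 12167)
  r_3 = 225797 (mod 279841)
Final: r = 225797 satisfies f(r) ≡ 0 mod 23^4.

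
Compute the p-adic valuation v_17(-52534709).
v_17(-52534709) = 5

v_17(n) is the largest exponent k such that 17^k divides n. Factor out: -52534709 = -17^5 · 37. (Sign doesn't affect v_p.) So v_17(-52534709) = 5.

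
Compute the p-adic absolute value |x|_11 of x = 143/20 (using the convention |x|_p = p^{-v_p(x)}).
|143/20|_11 = 1/11

Step 1 — compute v_11(x) by factoring powers of 11 out of the numerator and denominator: v_11(143/20) = 1. Step 2 — apply |x|_p = p^{-v_p(x)} = 11^{-1} = 1/11.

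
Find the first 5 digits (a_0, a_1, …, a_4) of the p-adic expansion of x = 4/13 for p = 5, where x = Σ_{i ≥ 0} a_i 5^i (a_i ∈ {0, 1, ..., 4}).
(a_0, …, a_4) = (3, 1, 2, 3, 2)

v_5(4/13) = 0 (numerator and denominator both coprime to 5), so x ∈ ℤ_5^×. Compute digits iteratively via a_i = x_i mod 5, x_{i+1} = (x_i − a_i)/5, with x_0 = x:
  x_0 = 4/13;  a_0 = 3;  x_1 = (x_0 − 3)/5 = -7/13
  x_1 = -7/13;  a_1 = 1;  x_2 = (x_1 − 1)/5 = -4/13
  x_2 = -4/13;  a_2 = 2;  x_3 = (x_2 − 2)/5 = -6/13
  x_3 = -6/13;  a_3 = 3;  x_4 = (x_3 − 3)/5 = -9/13
  x_4 = -9/13;  a_4 = 2;  x_5 = (x_4 − 2)/5 = -7/13
Digits: (3, 1, 2, 3, 2).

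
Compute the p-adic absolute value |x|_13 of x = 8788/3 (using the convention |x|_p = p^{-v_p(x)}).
|8788/3|_13 = 1/2197

Step 1 — compute v_13(x) by factoring powers of 13 out of the numerator and denominator: v_13(8788/3) = 3. Step 2 — apply |x|_p = p^{-v_p(x)} = 13^{-3} = 1/2197.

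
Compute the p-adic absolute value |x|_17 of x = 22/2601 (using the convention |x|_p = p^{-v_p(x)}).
|22/2601|_17 = 289

Step 1 — compute v_17(x) by factoring powers of 17 out of the numerator and denominator: v_17(22/2601) = -2. Step 2 — apply |x|_p = p^{-v_p(x)} = 17^{2} = 289.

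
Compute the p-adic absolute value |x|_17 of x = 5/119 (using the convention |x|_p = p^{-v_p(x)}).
|5/119|_17 = 17

Step 1 — compute v_17(x) by factoring powers of 17 out of the numerator and denominator: v_17(5/119) = -1. Step 2 — apply |x|_p = p^{-v_p(x)} = 17^{1} = 17.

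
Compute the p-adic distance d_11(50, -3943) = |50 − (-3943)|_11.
d_11(50, -3943) = 1/1331

Step 1 — x − y = 50 − (-3943) = 3993. Step 2 — v_11(3993) = 3 (factor: 3993 = (11^3 · 3); the sign does not affect v_p). Step 3 — |x − y|_11 = 11^{-3} = 1/1331.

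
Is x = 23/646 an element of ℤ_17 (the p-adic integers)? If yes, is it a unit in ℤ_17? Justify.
x ∉ ℤ_17 (v_17(x) = -1 < 0)

ℤ_17 = {x ∈ ℚ_17 : v_17(x) ≥ 0} and ℤ_17^× = {x ∈ ℤ_17 : v_17(x) = 0}. Here v_17(23/646) = v_17(num) − v_17(den) = -1; compare against these criteria.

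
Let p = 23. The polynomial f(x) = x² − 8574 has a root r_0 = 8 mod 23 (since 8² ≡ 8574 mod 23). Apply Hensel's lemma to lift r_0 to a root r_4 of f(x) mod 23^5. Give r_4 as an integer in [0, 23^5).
r_4 = 5947624 (mod 6436343)

Hensel's recurrence: r_{i+1} = r_i − f(r_i)·(f′(r_i))^{-1} mod 23^{i+2}, with f′(x) = 2x. Iterate:
  r_0 = 8 (mod 23)
  r_1 = 77 (mod 529)
  r_2 = 10128 (mod 12167)
  r_3 = 70963 (mod 279841)
  r_4 = 5947624 (mod 6436343)
Final: r_4 = 5947624, and one checks f(r_4) ≡ 0 mod 23^5.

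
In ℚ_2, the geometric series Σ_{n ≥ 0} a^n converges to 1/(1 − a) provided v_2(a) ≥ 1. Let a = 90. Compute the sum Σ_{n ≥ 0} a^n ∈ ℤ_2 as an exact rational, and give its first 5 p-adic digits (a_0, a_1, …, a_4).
Σ a^n = 1/(1 − a) = -1/89;  first 5 digits = (1, 1, 1, 0, 1)

v_2(a) = 1 ≥ 1, so the series converges in ℤ_2 to 1/(1 − a) = 1/(1 − 90) = -1/89. Expand this rational in ℤ_2: compute digits iteratively via d_i = x_i mod 2, x_{i+1} = (x_i − d_i)/2. The first 5 digits are (1, 1, 1, 0, 1).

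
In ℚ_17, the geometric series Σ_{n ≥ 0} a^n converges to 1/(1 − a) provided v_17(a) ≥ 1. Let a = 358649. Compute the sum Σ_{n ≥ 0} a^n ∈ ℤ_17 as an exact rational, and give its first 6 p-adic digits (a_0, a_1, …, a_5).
Σ a^n = 1/(1 − a) = -1/358648;  first 6 digits = (1, 0, 0, 5, 4, 0)

v_17(a) = 3 ≥ 1, so the series converges in ℤ_17 to 1/(1 − a) = 1/(1 − 358649) = -1/358648. Expand this rational in ℤ_17: compute digits iteratively via d_i = x_i mod 17, x_{i+1} = (x_i − d_i)/17. The first 6 digits are (1, 0, 0, 5, 4, 0).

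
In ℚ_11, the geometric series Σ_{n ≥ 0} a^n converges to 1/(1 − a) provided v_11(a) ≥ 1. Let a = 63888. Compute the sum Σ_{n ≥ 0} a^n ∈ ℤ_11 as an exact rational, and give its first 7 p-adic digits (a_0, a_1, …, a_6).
Σ a^n = 1/(1 − a) = -1/63887;  first 7 digits = (1, 0, 0, 4, 4, 0, 5)

v_11(a) = 3 ≥ 1, so the series converges in ℤ_11 to 1/(1 − a) = 1/(1 − 63888) = -1/63887. Expand this rational in ℤ_11: compute digits iteratively via d_i = x_i mod 11, x_{i+1} = (x_i − d_i)/11. The first 7 digits are (1, 0, 0, 4, 4, 0, 5).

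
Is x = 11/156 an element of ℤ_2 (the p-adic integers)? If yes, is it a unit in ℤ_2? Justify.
x ∉ ℤ_2 (v_2(x) = -2 < 0)

ℤ_2 = {x ∈ ℚ_2 : v_2(x) ≥ 0} and ℤ_2^× = {x ∈ ℤ_2 : v_2(x) = 0}. Here v_2(11/156) = v_2(num) − v_2(den) = -2; compare against these criteria.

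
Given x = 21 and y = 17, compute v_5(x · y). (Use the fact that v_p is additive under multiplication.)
v_5(357) = 0

v_p(x) = 0 (factor: 21 = 5^0 · 21); v_p(y) = 0 (factor: 17 = 5^0 · 17). Additivity: v_p(xy) = v_p(x) + v_p(y) = 0 + 0 = 0. (Direct check: xy = 357 = 5^0 · (357).)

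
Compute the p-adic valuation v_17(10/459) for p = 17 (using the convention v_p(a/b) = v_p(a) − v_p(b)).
v_17(10/459) = -1

Factor powers of 17 from the numerator and denominator of the reduced fraction: 10 = 17^0 · 10 and 459 = 17^1 · 27. Apply v_p(a/b) = v_p(a) − v_p(b): v_17(10/459) = 0 − 1 = -1.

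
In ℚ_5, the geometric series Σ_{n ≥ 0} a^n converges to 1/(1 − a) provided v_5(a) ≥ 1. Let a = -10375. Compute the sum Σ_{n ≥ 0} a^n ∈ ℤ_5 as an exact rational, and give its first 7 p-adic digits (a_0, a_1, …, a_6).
Σ a^n = 1/(1 − a) = 1/10376;  first 7 digits = (1, 0, 0, 2, 3, 1, 3)

v_5(a) = 3 ≥ 1, so the series converges in ℤ_5 to 1/(1 − a) = 1/(1 − (-10375)) = 1/10376. Expand this rational in ℤ_5: compute digits iteratively via d_i = x_i mod 5, x_{i+1} = (x_i − d_i)/5. The first 7 digits are (1, 0, 0, 2, 3, 1, 3).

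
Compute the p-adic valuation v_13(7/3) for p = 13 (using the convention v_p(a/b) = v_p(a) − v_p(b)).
v_13(7/3) = 0

Factor powers of 13 from the numerator and denominator of the reduced fraction: 7 = 13^0 · 7 and 3 = 13^0 · 3. Apply v_p(a/b) = v_p(a) − v_p(b): v_13(7/3) = 0 − 0 = 0.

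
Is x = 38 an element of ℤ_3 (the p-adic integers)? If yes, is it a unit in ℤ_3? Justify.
x ∈ ℤ_3^× (unit); v_3(x) = 0

ℤ_3 = {x ∈ ℚ_3 : v_3(x) ≥ 0} and ℤ_3^× = {x ∈ ℤ_3 : v_3(x) = 0}. Here v_3(38) = v_3(num) − v_3(den) = 0; compare against these criteria.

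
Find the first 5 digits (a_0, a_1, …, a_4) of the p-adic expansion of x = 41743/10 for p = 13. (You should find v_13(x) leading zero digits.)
(a_0, …, a_4) = (0, 0, 0, 11, 11)

v_13(41743/10) = 3, so a_0 = ... = a_2 = 0. Factor out: x = 13^3 · u with u = 19/10 a unit in ℤ_13. Expand u iteratively via a_{v+i} = u_i mod 13, u_{i+1} = (u_i − a_{v+i})/13:
  u_0 = 19/10;  a_3 = 11;  u_1 = (u_0 − 11)/13 = -7/10
  u_1 = -7/10;  a_4 = 11;  u_2 = (u_1 − 11)/13 = -9/10
Digits: (0, 0, 0, 11, 11).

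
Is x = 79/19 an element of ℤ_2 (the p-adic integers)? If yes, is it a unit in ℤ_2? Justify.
x ∈ ℤ_2^× (unit); v_2(x) = 0

ℤ_2 = {x ∈ ℚ_2 : v_2(x) ≥ 0} and ℤ_2^× = {x ∈ ℤ_2 : v_2(x) = 0}. Here v_2(79/19) = v_2(num) − v_2(den) = 0; compare against these criteria.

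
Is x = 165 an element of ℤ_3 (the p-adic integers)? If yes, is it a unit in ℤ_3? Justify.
x ∈ ℤ_3 but not a unit; v_3(x) = 1 > 0

ℤ_3 = {x ∈ ℚ_3 : v_3(x) ≥ 0} and ℤ_3^× = {x ∈ ℤ_3 : v_3(x) = 0}. Here v_3(165) = v_3(num) − v_3(den) = 1; compare against these criteria.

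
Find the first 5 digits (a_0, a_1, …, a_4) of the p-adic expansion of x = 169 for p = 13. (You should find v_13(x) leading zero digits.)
(a_0, …, a_4) = (0, 0, 1, 0, 0)

v_13(169) = 2, so a_0 = ... = a_1 = 0. Factor out: x = 13^2 · u with u = 1 a unit in ℤ_13. Expand u iteratively via a_{v+i} = u_i mod 13, u_{i+1} = (u_i − a_{v+i})/13:
  u_0 = 1;  a_2 = 1;  u_1 = (u_0 − 1)/13 = 0
  u_1 = 0;  a_3 = 0;  u_2 = (u_1 − 0)/13 = 0
  u_2 = 0;  a_4 = 0;  u_3 = (u_2 − 0)/13 = 0
Digits: (0, 0, 1, 0, 0).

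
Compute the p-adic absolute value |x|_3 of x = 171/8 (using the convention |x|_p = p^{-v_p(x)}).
|171/8|_3 = 1/9

Step 1 — compute v_3(x) by factoring powers of 3 out of the numerator and denominator: v_3(171/8) = 2. Step 2 — apply |x|_p = p^{-v_p(x)} = 3^{-2} = 1/9.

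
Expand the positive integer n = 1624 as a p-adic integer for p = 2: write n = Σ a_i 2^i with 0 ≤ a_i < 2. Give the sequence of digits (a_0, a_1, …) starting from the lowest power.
(a_0, a_1, …) = (0, 0, 0, 1, 1, 0, 1, 0, 0, 1, 1)

Repeated division by 2 gives the digits low-to-high: 1624 = 1·2^3 + 1·2^4 + 1·2^6 + 1·2^9 + 1·2^10. Digit sequence: (0, 0, 0, 1, 1, 0, 1, 0, 0, 1, 1).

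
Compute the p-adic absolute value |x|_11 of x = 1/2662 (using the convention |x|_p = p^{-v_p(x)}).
|1/2662|_11 = 1331

Step 1 — compute v_11(x) by factoring powers of 11 out of the numerator and denominator: v_11(1/2662) = -3. Step 2 — apply |x|_p = p^{-v_p(x)} = 11^{3} = 1331.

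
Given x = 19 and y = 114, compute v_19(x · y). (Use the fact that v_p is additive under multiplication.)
v_19(2166) = 2

v_p(x) = 1 (factor: 19 = 19^1 · 1); v_p(y) = 1 (factor: 114 = 19^1 · 6). Additivity: v_p(xy) = v_p(x) + v_p(y) = 1 + 1 = 2. (Direct check: xy = 2166 = 19^2 · (6).)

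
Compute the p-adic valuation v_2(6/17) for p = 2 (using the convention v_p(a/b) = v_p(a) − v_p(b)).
v_2(6/17) = 1

Factor powers of 2 from the numerator and denominator of the reduced fraction: 6 = 2^1 · 3 and 17 = 2^0 · 17. Apply v_p(a/b) = v_p(a) − v_p(b): v_2(6/17) = 1 − 0 = 1.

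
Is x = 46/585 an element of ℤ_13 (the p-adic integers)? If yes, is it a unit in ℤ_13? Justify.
x ∉ ℤ_13 (v_13(x) = -1 < 0)

ℤ_13 = {x ∈ ℚ_13 : v_13(x) ≥ 0} and ℤ_13^× = {x ∈ ℤ_13 : v_13(x) = 0}. Here v_13(46/585) = v_13(num) − v_13(den) = -1; compare against these criteria.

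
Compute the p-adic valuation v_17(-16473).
v_17(-16473) = 2

v_17(n) is the largest exponent k such that 17^k divides n. Factor out: -16473 = -17^2 · 57. (Sign doesn't affect v_p.) So v_17(-16473) = 2.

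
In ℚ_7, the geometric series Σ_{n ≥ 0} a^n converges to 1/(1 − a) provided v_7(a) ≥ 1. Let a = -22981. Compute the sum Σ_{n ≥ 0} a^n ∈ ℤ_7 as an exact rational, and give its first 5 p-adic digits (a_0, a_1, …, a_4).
Σ a^n = 1/(1 − a) = 1/22982;  first 5 digits = (1, 0, 0, 3, 4)

v_7(a) = 3 ≥ 1, so the series converges in ℤ_7 to 1/(1 − a) = 1/(1 − (-22981)) = 1/22982. Expand this rational in ℤ_7: compute digits iteratively via d_i = x_i mod 7, x_{i+1} = (x_i − d_i)/7. The first 5 digits are (1, 0, 0, 3, 4).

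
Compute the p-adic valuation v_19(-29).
v_19(-29) = 0

v_19(n) is the largest exponent k such that 19^k divides n. Factor out: -29 = -19^0 · 29. (Sign doesn't affect v_p.) So v_19(-29) = 0.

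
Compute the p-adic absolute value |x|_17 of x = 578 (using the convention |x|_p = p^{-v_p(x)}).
|578|_17 = 1/289

Step 1 — compute v_17(x) by factoring powers of 17 out of the numerator and denominator: v_17(578) = 2. Step 2 — apply |x|_p = p^{-v_p(x)} = 17^{-2} = 1/289.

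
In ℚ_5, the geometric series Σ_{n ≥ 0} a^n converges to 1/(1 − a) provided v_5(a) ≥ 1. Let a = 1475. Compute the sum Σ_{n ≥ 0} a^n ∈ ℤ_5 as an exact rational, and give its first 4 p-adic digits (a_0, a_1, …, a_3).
Σ a^n = 1/(1 − a) = -1/1474;  first 4 digits = (1, 0, 4, 1)

v_5(a) = 2 ≥ 1, so the series converges in ℤ_5 to 1/(1 − a) = 1/(1 − 1475) = -1/1474. Expand this rational in ℤ_5: compute digits iteratively via d_i = x_i mod 5, x_{i+1} = (x_i − d_i)/5. The first 4 digits are (1, 0, 4, 1).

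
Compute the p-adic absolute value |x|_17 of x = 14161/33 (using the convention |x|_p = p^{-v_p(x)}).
|14161/33|_17 = 1/289

Step 1 — compute v_17(x) by factoring powers of 17 out of the numerator and denominator: v_17(14161/33) = 2. Step 2 — apply |x|_p = p^{-v_p(x)} = 17^{-2} = 1/289.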